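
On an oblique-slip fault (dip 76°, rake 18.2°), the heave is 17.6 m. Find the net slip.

dip-slip = heave / cos(dip) = 17.6 / cos(76°) = 72.75 m
net slip = dip-slip / sin(rake) = 72.75 / sin(18.2°) = 233 m

233 m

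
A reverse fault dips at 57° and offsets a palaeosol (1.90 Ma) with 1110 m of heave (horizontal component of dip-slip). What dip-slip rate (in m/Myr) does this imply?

1070 m/Myr

dip-slip = heave / cos(dip) = 1110 m / cos(57°) = 2038 m
rate = 2038 m / 1.90 Ma = 0.00107 m/yr = 1070 m/Myr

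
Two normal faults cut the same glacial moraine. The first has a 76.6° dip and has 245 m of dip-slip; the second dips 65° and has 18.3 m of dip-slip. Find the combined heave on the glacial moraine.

64.5 m

heave_A = 245 × cos(76.6°) = 56.78 m
heave_B = 18.3 × cos(65°) = 7.734 m
total = 56.78 + 7.734 = 64.5 m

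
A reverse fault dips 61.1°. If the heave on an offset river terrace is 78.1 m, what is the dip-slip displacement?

162 m

dip-slip = heave / cos(dip) = 78.1 / cos(61.1°) = 162 m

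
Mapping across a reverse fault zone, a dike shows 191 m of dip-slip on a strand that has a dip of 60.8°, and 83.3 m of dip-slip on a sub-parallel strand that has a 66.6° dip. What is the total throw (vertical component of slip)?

243 m

throw_A = 191 × sin(60.8°) = 166.7 m
throw_B = 83.3 × sin(66.6°) = 76.45 m
total = 166.7 + 76.45 = 243 m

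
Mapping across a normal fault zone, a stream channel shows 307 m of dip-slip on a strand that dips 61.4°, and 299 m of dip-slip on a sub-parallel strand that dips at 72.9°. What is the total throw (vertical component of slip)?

555 m

throw_A = 307 × sin(61.4°) = 269.5 m
throw_B = 299 × sin(72.9°) = 285.8 m
total = 269.5 + 285.8 = 555 m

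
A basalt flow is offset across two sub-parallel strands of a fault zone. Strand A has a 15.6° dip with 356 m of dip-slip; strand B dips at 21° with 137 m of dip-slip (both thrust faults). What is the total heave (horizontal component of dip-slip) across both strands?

471 m

heave_A = 356 × cos(15.6°) = 342.9 m
heave_B = 137 × cos(21°) = 127.9 m
total = 342.9 + 127.9 = 471 m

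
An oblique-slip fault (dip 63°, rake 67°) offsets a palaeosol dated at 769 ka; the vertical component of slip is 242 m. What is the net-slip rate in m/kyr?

0.384 m/kyr

dip-slip = throw / sin(dip) = 242 / sin(63°) = 271.6 m
net slip = dip-slip / sin(rake) = 271.6 / sin(67°) = 295.1 m
rate = 295.1 m / 769 ka = 0.000384 m/yr = 0.384 m/kyr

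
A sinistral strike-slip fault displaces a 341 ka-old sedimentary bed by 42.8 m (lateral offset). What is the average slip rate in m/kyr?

0.126 m/kyr

rate = 42.8 m / 341 ka = 0.000126 m/yr = 0.126 m/kyr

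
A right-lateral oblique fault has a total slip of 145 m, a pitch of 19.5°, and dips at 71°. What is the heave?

15.8 m

dip-slip = net slip × sin(rake) = 145 m × sin(19.5°) = 48.40 m
heave = dip-slip × cos(dip) = 48.40 × cos(71°) = 15.8 m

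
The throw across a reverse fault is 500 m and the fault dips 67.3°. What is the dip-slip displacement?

dip-slip = throw / sin(dip) = 500 / sin(67.3°) = 542 m

542 m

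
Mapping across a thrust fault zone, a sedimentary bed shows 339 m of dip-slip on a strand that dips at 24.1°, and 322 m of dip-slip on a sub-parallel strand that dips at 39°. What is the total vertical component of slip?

throw_A = 339 × sin(24.1°) = 138.4 m
throw_B = 322 × sin(39°) = 202.6 m
total = 138.4 + 202.6 = 341 m

341 m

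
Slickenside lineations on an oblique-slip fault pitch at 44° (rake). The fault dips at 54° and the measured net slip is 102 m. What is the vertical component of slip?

dip-slip = net slip × sin(rake) = 102 m × sin(44°) = 70.86 m
throw = dip-slip × sin(dip) = 70.86 × sin(54°) = 57.3 m

57.3 m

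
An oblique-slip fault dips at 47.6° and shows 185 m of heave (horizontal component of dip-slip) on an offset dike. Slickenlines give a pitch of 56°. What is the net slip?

331 m

dip-slip = heave / cos(dip) = 185 / cos(47.6°) = 274.4 m
net slip = dip-slip / sin(rake) = 274.4 / sin(56°) = 331 m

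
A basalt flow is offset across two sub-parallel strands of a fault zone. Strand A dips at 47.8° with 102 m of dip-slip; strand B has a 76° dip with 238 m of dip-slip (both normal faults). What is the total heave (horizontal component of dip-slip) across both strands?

heave_A = 102 × cos(47.8°) = 68.52 m
heave_B = 238 × cos(76°) = 57.58 m
total = 68.52 + 57.58 = 126 m

126 m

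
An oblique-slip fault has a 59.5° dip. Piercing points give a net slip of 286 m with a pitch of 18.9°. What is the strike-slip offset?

271 m

strike-slip = net slip × cos(rake) = 286 m × cos(18.9°) = 271 m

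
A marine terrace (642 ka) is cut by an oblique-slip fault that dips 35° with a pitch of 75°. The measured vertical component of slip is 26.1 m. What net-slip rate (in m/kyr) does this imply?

dip-slip = throw / sin(dip) = 26.1 / sin(35°) = 45.50 m
net slip = dip-slip / sin(rake) = 45.50 / sin(75°) = 47.11 m
rate = 47.11 m / 642 ka = 0.0000734 m/yr = 0.0734 m/kyr

0.0734 m/kyr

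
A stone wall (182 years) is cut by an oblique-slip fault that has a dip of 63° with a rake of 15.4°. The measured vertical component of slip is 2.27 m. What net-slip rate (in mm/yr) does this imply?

52.7 mm/yr

dip-slip = throw / sin(dip) = 2.27 / sin(63°) = 2.548 m
net slip = dip-slip / sin(rake) = 2.548 / sin(15.4°) = 9.594 m
rate = 9.594 m / 182 years = 0.0527 m/yr = 52.7 mm/yr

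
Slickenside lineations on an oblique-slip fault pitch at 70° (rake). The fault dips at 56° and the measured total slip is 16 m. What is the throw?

12.5 m

dip-slip = net slip × sin(rake) = 16 m × sin(70°) = 15.04 m
throw = dip-slip × sin(dip) = 15.04 × sin(56°) = 12.5 m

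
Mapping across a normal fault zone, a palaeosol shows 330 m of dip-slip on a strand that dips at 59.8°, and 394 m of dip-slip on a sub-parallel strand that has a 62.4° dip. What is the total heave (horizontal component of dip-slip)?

heave_A = 330 × cos(59.8°) = 166 m
heave_B = 394 × cos(62.4°) = 182.5 m
total = 166 + 182.5 = 349 m

349 m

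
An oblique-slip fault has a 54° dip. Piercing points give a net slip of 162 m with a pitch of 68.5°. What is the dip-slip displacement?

151 m

dip-slip = net slip × sin(rake) = 162 m × sin(68.5°) = 151 m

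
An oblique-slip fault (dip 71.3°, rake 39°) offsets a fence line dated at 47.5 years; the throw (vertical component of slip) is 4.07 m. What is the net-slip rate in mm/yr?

144 mm/yr

dip-slip = throw / sin(dip) = 4.07 / sin(71.3°) = 4.297 m
net slip = dip-slip / sin(rake) = 4.297 / sin(39°) = 6.828 m
rate = 6.828 m / 47.5 years = 0.144 m/yr = 144 mm/yr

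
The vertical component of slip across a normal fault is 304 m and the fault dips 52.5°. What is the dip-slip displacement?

dip-slip = throw / sin(dip) = 304 / sin(52.5°) = 383 m

383 m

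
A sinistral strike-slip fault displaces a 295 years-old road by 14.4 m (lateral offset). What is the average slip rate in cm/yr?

4.88 cm/yr

rate = 14.4 m / 295 years = 0.0488 m/yr = 4.88 cm/yr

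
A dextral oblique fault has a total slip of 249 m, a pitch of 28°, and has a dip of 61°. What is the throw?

102 m

dip-slip = net slip × sin(rake) = 249 m × sin(28°) = 116.9 m
throw = dip-slip × sin(dip) = 116.9 × sin(61°) = 102 m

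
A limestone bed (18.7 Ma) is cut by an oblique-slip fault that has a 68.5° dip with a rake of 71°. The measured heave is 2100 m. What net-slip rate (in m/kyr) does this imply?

0.324 m/kyr

dip-slip = heave / cos(dip) = 2100 / cos(68.5°) = 5730 m
net slip = dip-slip / sin(rake) = 5730 / sin(71°) = 6060 m
rate = 6060 m / 18.7 Ma = 0.000324 m/yr = 0.324 m/kyr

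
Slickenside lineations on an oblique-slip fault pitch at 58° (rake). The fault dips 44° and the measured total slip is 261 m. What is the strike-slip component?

strike-slip = net slip × cos(rake) = 261 m × cos(58°) = 138 m

138 m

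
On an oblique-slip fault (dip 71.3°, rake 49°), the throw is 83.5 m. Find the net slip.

dip-slip = throw / sin(dip) = 83.5 / sin(71.3°) = 88.15 m
net slip = dip-slip / sin(rake) = 88.15 / sin(49°) = 117 m

117 m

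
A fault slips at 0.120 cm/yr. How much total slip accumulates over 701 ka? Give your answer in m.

841 m

slip = rate × time = 0.120 cm/yr × 701 ka = 841 m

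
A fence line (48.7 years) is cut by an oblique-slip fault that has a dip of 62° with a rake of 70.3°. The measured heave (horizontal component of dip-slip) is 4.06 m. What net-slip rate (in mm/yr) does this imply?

dip-slip = heave / cos(dip) = 4.06 / cos(62°) = 8.648 m
net slip = dip-slip / sin(rake) = 8.648 / sin(70.3°) = 9.186 m
rate = 9.186 m / 48.7 years = 0.189 m/yr = 189 mm/yr

189 mm/yr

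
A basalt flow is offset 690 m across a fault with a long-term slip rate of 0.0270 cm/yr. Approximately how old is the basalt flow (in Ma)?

2.56 Ma

age = offset / rate = 690 m / (0.0270 cm/yr) = 2.56e+06 yr = 2.56 Ma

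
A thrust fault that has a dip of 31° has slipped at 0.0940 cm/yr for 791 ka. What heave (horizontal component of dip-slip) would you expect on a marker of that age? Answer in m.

637 m

dip-slip = rate × time = 0.0940 cm/yr × 791 ka = 743.5 m
heave = dip-slip × cos(dip) = 743.5 × cos(31°) = 637 m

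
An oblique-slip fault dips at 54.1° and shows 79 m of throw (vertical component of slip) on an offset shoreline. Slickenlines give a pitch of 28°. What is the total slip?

208 m

dip-slip = throw / sin(dip) = 79 / sin(54.1°) = 97.53 m
net slip = dip-slip / sin(rake) = 97.53 / sin(28°) = 208 m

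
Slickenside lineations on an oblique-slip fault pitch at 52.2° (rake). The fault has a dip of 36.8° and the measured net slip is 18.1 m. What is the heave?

11.5 m

dip-slip = net slip × sin(rake) = 18.1 m × sin(52.2°) = 14.30 m
heave = dip-slip × cos(dip) = 14.30 × cos(36.8°) = 11.5 m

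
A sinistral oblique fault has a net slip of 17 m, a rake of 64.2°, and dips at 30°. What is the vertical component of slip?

7.65 m

dip-slip = net slip × sin(rake) = 17 m × sin(64.2°) = 15.31 m
throw = dip-slip × sin(dip) = 15.31 × sin(30°) = 7.65 m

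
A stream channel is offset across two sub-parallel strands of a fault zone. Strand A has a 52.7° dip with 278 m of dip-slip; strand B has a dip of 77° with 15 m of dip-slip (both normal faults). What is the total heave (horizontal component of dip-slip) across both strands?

172 m

heave_A = 278 × cos(52.7°) = 168.5 m
heave_B = 15 × cos(77°) = 3.374 m
total = 168.5 + 3.374 = 172 m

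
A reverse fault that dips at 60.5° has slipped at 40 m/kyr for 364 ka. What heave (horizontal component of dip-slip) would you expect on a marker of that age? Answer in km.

dip-slip = rate × time = 40 m/kyr × 364 ka = 14560 m
heave = dip-slip × cos(dip) = 14560 × cos(60.5°) = 7170 m = 7.17 km

7.17 km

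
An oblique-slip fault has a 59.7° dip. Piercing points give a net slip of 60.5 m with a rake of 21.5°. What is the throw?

19.1 m

dip-slip = net slip × sin(rake) = 60.5 m × sin(21.5°) = 22.17 m
throw = dip-slip × sin(dip) = 22.17 × sin(59.7°) = 19.1 m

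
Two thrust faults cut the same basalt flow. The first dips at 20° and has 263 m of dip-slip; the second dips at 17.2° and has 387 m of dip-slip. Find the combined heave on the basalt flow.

heave_A = 263 × cos(20°) = 247.1 m
heave_B = 387 × cos(17.2°) = 369.7 m
total = 247.1 + 369.7 = 617 m

617 m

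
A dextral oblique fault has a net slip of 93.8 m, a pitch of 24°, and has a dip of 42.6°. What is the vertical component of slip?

dip-slip = net slip × sin(rake) = 93.8 m × sin(24°) = 38.15 m
throw = dip-slip × sin(dip) = 38.15 × sin(42.6°) = 25.8 m

25.8 m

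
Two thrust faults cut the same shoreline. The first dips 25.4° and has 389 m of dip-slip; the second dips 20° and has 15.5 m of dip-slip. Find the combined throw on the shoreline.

throw_A = 389 × sin(25.4°) = 166.9 m
throw_B = 15.5 × sin(20°) = 5.301 m
total = 166.9 + 5.301 = 172 m

172 m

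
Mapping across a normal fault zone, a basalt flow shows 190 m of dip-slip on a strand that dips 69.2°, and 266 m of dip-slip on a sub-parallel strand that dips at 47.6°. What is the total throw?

throw_A = 190 × sin(69.2°) = 177.6 m
throw_B = 266 × sin(47.6°) = 196.4 m
total = 177.6 + 196.4 = 374 m

374 m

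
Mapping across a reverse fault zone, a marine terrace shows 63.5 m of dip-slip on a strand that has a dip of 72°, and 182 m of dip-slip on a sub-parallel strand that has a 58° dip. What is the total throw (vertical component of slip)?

throw_A = 63.5 × sin(72°) = 60.39 m
throw_B = 182 × sin(58°) = 154.3 m
total = 60.39 + 154.3 = 215 m

215 m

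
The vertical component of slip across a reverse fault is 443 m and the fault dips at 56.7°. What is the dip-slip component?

530 m

dip-slip = throw / sin(dip) = 443 / sin(56.7°) = 530 m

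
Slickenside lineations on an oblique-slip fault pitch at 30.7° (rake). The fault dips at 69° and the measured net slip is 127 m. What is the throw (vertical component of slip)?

dip-slip = net slip × sin(rake) = 127 m × sin(30.7°) = 64.84 m
throw = dip-slip × sin(dip) = 64.84 × sin(69°) = 60.5 m

60.5 m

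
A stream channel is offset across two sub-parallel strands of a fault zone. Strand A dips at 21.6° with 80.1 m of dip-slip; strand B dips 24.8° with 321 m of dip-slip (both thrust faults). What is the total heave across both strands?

366 m

heave_A = 80.1 × cos(21.6°) = 74.48 m
heave_B = 321 × cos(24.8°) = 291.4 m
total = 74.48 + 291.4 = 366 m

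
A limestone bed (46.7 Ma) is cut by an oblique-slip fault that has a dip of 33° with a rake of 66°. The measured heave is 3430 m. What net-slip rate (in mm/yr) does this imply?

dip-slip = heave / cos(dip) = 3430 / cos(33°) = 4090 m
net slip = dip-slip / sin(rake) = 4090 / sin(66°) = 4477 m
rate = 4477 m / 46.7 Ma = 0.0000959 m/yr = 0.0959 mm/yr

0.0959 mm/yr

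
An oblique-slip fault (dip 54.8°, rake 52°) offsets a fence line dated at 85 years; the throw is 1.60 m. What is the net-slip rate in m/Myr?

29200 m/Myr

dip-slip = throw / sin(dip) = 1.60 / sin(54.8°) = 1.958 m
net slip = dip-slip / sin(rake) = 1.958 / sin(52°) = 2.485 m
rate = 2.485 m / 85 years = 0.0292 m/yr = 29200 m/Myr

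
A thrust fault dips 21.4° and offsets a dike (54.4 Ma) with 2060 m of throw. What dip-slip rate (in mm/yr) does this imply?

dip-slip = throw / sin(dip) = 2060 m / sin(21.4°) = 5646 m
rate = 5646 m / 54.4 Ma = 0.000104 m/yr = 0.104 mm/yr

0.104 mm/yr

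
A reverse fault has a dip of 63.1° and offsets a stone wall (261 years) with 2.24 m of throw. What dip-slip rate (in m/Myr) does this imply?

dip-slip = throw / sin(dip) = 2.24 m / sin(63.1°) = 2.512 m
rate = 2.512 m / 261 years = 0.00962 m/yr = 9620 m/Myr

9620 m/Myr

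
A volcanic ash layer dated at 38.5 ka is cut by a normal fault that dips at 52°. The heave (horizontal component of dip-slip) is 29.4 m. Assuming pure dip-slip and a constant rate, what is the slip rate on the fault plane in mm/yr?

1.24 mm/yr

dip-slip = heave / cos(dip) = 29.4 m / cos(52°) = 47.75 m
rate = 47.75 m / 38.5 ka = 0.00124 m/yr = 1.24 mm/yr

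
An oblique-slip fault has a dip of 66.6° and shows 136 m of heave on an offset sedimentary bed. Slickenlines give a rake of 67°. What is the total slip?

372 m

dip-slip = heave / cos(dip) = 136 / cos(66.6°) = 342.4 m
net slip = dip-slip / sin(rake) = 342.4 / sin(67°) = 372 m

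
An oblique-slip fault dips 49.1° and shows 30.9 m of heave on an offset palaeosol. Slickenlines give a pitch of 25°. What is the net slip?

dip-slip = heave / cos(dip) = 30.9 / cos(49.1°) = 47.19 m
net slip = dip-slip / sin(rake) = 47.19 / sin(25°) = 112 m

112 m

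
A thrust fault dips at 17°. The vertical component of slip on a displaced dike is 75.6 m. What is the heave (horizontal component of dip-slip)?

heave = throw / tan(dip) = 75.6 / tan(17°) = 247 m

247 m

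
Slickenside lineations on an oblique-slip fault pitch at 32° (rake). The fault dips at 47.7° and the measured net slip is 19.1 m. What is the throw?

7.49 m

dip-slip = net slip × sin(rake) = 19.1 m × sin(32°) = 10.12 m
throw = dip-slip × sin(dip) = 10.12 × sin(47.7°) = 7.49 m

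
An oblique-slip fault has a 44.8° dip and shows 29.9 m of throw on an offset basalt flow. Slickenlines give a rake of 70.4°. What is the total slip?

45 m

dip-slip = throw / sin(dip) = 29.9 / sin(44.8°) = 42.43 m
net slip = dip-slip / sin(rake) = 42.43 / sin(70.4°) = 45 m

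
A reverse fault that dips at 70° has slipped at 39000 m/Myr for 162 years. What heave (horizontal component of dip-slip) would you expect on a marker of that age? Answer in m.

dip-slip = rate × time = 39000 m/Myr × 162 years = 6.318 m
heave = dip-slip × cos(dip) = 6.318 × cos(70°) = 2.16 m

2.16 m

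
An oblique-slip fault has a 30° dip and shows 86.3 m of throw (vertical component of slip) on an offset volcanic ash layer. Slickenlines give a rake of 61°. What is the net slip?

dip-slip = throw / sin(dip) = 86.3 / sin(30°) = 172.6 m
net slip = dip-slip / sin(rake) = 172.6 / sin(61°) = 197 m

197 m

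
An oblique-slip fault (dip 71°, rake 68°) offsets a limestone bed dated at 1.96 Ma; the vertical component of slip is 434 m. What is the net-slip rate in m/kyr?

dip-slip = throw / sin(dip) = 434 / sin(71°) = 459 m
net slip = dip-slip / sin(rake) = 459 / sin(68°) = 495.1 m
rate = 495.1 m / 1.96 Ma = 0.000253 m/yr = 0.253 m/kyr

0.253 m/kyr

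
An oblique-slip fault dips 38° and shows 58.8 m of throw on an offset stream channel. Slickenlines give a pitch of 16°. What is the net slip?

dip-slip = throw / sin(dip) = 58.8 / sin(38°) = 95.51 m
net slip = dip-slip / sin(rake) = 95.51 / sin(16°) = 346 m

346 m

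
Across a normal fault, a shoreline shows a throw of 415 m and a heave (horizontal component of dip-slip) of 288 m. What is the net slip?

505 m

net slip = √(throw² + heave²) = √(415² + 288²) = 505 m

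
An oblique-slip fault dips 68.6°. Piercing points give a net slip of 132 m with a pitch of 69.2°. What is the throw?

dip-slip = net slip × sin(rake) = 132 m × sin(69.2°) = 123.4 m
throw = dip-slip × sin(dip) = 123.4 × sin(68.6°) = 115 m

115 m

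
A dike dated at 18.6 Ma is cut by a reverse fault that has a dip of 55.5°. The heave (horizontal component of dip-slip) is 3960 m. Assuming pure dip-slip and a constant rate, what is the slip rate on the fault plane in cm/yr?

dip-slip = heave / cos(dip) = 3960 m / cos(55.5°) = 6991 m
rate = 6991 m / 18.6 Ma = 0.000376 m/yr = 0.0376 cm/yr

0.0376 cm/yr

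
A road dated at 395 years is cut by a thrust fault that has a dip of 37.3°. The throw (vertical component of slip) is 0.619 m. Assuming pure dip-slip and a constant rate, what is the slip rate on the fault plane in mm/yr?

dip-slip = throw / sin(dip) = 0.619 m / sin(37.3°) = 1.021 m
rate = 1.021 m / 395 years = 0.00259 m/yr = 2.59 mm/yr

2.59 mm/yr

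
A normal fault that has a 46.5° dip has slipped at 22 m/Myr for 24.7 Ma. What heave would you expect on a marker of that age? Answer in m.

374 m

dip-slip = rate × time = 22 m/Myr × 24.7 Ma = 543.4 m
heave = dip-slip × cos(dip) = 543.4 × cos(46.5°) = 374 m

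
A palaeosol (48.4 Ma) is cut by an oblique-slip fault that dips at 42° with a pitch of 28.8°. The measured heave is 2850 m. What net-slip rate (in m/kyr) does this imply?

dip-slip = heave / cos(dip) = 2850 / cos(42°) = 3835 m
net slip = dip-slip / sin(rake) = 3835 / sin(28.8°) = 7961 m
rate = 7961 m / 48.4 Ma = 0.000164 m/yr = 0.164 m/kyr

0.164 m/kyr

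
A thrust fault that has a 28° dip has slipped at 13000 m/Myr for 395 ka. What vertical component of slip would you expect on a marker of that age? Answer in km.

dip-slip = rate × time = 13000 m/Myr × 395 ka = 5135 m
throw = dip-slip × sin(dip) = 5135 × sin(28°) = 2410 m = 2.41 km

2.41 km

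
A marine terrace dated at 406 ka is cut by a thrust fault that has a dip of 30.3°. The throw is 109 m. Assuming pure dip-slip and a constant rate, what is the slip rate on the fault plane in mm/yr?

dip-slip = throw / sin(dip) = 109 m / sin(30.3°) = 216 m
rate = 216 m / 406 ka = 0.000532 m/yr = 0.532 mm/yr

0.532 mm/yr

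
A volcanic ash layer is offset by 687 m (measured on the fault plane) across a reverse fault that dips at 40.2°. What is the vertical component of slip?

443 m

throw = dip-slip × sin(dip) = 687 m × sin(40.2°) = 443 m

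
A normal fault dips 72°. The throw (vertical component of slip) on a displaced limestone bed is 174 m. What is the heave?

56.5 m

heave = throw / tan(dip) = 174 / tan(72°) = 56.5 m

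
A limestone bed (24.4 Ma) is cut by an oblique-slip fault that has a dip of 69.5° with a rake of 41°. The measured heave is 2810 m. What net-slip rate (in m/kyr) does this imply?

dip-slip = heave / cos(dip) = 2810 / cos(69.5°) = 8024 m
net slip = dip-slip / sin(rake) = 8024 / sin(41°) = 12230 m
rate = 12230 m / 24.4 Ma = 0.000501 m/yr = 0.501 m/kyr

0.501 m/kyr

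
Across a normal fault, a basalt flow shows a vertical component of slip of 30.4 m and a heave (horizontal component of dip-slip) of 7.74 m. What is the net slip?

net slip = √(throw² + heave²) = √(30.4² + 7.74²) = 31.4 m

31.4 m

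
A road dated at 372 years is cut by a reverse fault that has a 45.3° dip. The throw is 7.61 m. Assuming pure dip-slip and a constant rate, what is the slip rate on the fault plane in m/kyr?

28.8 m/kyr

dip-slip = throw / sin(dip) = 7.61 m / sin(45.3°) = 10.71 m
rate = 10.71 m / 372 years = 0.0288 m/yr = 28.8 m/kyr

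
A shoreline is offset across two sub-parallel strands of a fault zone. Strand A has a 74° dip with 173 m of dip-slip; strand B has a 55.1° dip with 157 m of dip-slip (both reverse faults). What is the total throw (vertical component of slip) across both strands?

295 m

throw_A = 173 × sin(74°) = 166.3 m
throw_B = 157 × sin(55.1°) = 128.8 m
total = 166.3 + 128.8 = 295 m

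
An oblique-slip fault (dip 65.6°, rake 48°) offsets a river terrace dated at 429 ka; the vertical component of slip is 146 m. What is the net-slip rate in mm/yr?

0.503 mm/yr

dip-slip = throw / sin(dip) = 146 / sin(65.6°) = 160.3 m
net slip = dip-slip / sin(rake) = 160.3 / sin(48°) = 215.7 m
rate = 215.7 m / 429 ka = 0.000503 m/yr = 0.503 mm/yr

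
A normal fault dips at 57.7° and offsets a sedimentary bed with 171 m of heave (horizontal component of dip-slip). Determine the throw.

270 m

throw = heave × tan(dip) = 171 × tan(57.7°) = 270 m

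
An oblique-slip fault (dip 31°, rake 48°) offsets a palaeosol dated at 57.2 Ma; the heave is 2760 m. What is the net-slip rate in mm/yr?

0.0757 mm/yr

dip-slip = heave / cos(dip) = 2760 / cos(31°) = 3220 m
net slip = dip-slip / sin(rake) = 3220 / sin(48°) = 4333 m
rate = 4333 m / 57.2 Ma = 0.0000757 m/yr = 0.0757 mm/yr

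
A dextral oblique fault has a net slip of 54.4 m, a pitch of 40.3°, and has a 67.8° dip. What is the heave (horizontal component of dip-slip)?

13.3 m

dip-slip = net slip × sin(rake) = 54.4 m × sin(40.3°) = 35.19 m
heave = dip-slip × cos(dip) = 35.19 × cos(67.8°) = 13.3 m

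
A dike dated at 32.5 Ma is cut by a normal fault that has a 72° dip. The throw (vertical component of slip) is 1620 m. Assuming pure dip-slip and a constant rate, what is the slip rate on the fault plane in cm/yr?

dip-slip = throw / sin(dip) = 1620 m / sin(72°) = 1703 m
rate = 1703 m / 32.5 Ma = 0.0000524 m/yr = 0.00524 cm/yr

0.00524 cm/yr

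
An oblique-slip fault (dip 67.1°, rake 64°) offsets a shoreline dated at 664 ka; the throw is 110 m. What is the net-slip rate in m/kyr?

dip-slip = throw / sin(dip) = 110 / sin(67.1°) = 119.4 m
net slip = dip-slip / sin(rake) = 119.4 / sin(64°) = 132.9 m
rate = 132.9 m / 664 ka = 0.000200 m/yr = 0.200 m/kyr

0.200 m/kyr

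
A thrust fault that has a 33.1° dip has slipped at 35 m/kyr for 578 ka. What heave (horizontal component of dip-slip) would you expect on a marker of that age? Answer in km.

16.9 km

dip-slip = rate × time = 35 m/kyr × 578 ka = 20230 m
heave = dip-slip × cos(dip) = 20230 × cos(33.1°) = 16900 m = 16.9 km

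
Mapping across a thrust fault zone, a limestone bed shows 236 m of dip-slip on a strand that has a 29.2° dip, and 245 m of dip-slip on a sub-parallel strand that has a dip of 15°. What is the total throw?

179 m

throw_A = 236 × sin(29.2°) = 115.1 m
throw_B = 245 × sin(15°) = 63.41 m
total = 115.1 + 63.41 = 179 m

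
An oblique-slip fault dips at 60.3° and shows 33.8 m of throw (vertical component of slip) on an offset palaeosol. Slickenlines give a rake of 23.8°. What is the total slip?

dip-slip = throw / sin(dip) = 33.8 / sin(60.3°) = 38.91 m
net slip = dip-slip / sin(rake) = 38.91 / sin(23.8°) = 96.4 m

96.4 m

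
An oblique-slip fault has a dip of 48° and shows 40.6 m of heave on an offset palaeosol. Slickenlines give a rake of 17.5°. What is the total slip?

dip-slip = heave / cos(dip) = 40.6 / cos(48°) = 60.68 m
net slip = dip-slip / sin(rake) = 60.68 / sin(17.5°) = 202 m

202 m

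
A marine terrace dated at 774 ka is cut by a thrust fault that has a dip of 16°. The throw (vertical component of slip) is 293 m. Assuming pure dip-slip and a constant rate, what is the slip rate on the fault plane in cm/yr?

0.137 cm/yr

dip-slip = throw / sin(dip) = 293 m / sin(16°) = 1063 m
rate = 1063 m / 774 ka = 0.00137 m/yr = 0.137 cm/yr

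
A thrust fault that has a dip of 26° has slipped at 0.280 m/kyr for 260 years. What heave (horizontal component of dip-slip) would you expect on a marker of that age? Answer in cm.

dip-slip = rate × time = 0.280 m/kyr × 260 years = 0.07280 m
heave = dip-slip × cos(dip) = 0.07280 × cos(26°) = 0.0654 m = 6.54 cm

6.54 cm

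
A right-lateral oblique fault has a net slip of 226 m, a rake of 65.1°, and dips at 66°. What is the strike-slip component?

95.2 m

strike-slip = net slip × cos(rake) = 226 m × cos(65.1°) = 95.2 m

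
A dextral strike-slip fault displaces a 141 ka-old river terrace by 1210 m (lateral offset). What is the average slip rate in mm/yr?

8.58 mm/yr

rate = 1210 m / 141 ka = 0.00858 m/yr = 8.58 mm/yr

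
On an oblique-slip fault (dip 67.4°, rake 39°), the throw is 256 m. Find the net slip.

441 m

dip-slip = throw / sin(dip) = 256 / sin(67.4°) = 277.3 m
net slip = dip-slip / sin(rake) = 277.3 / sin(39°) = 441 m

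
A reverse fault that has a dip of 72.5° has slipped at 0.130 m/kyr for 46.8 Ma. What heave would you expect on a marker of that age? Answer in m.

dip-slip = rate × time = 0.130 m/kyr × 46.8 Ma = 6084 m
heave = dip-slip × cos(dip) = 6084 × cos(72.5°) = 1830 m

1830 m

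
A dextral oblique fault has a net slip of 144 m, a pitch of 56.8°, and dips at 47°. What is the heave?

82.2 m

dip-slip = net slip × sin(rake) = 144 m × sin(56.8°) = 120.5 m
heave = dip-slip × cos(dip) = 120.5 × cos(47°) = 82.2 m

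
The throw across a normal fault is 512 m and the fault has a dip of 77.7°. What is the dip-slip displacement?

dip-slip = throw / sin(dip) = 512 / sin(77.7°) = 524 m

524 m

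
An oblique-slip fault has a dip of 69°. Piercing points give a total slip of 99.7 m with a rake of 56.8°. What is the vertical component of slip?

77.9 m

dip-slip = net slip × sin(rake) = 99.7 m × sin(56.8°) = 83.43 m
throw = dip-slip × sin(dip) = 83.43 × sin(69°) = 77.9 m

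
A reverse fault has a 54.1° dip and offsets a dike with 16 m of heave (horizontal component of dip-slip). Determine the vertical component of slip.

throw = heave × tan(dip) = 16 × tan(54.1°) = 22.1 m

22.1 m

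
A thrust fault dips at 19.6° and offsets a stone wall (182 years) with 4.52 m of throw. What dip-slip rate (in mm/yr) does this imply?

dip-slip = throw / sin(dip) = 4.52 m / sin(19.6°) = 13.47 m
rate = 13.47 m / 182 years = 0.0740 m/yr = 74 mm/yr

74 mm/yr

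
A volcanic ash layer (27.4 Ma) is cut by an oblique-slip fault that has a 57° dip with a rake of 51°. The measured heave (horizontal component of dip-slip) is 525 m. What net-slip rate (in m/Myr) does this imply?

45.3 m/Myr

dip-slip = heave / cos(dip) = 525 / cos(57°) = 963.9 m
net slip = dip-slip / sin(rake) = 963.9 / sin(51°) = 1240 m
rate = 1240 m / 27.4 Ma = 0.0000453 m/yr = 45.3 m/Myr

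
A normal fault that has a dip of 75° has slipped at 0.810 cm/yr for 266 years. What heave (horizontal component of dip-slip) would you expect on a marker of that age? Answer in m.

dip-slip = rate × time = 0.810 cm/yr × 266 years = 2.155 m
heave = dip-slip × cos(dip) = 2.155 × cos(75°) = 0.558 m

0.558 m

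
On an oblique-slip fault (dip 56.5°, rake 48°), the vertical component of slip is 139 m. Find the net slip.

dip-slip = throw / sin(dip) = 139 / sin(56.5°) = 166.7 m
net slip = dip-slip / sin(rake) = 166.7 / sin(48°) = 224 m

224 m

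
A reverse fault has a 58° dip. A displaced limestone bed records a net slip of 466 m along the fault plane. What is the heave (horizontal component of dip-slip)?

heave = dip-slip × cos(dip) = 466 m × cos(58°) = 247 m

247 m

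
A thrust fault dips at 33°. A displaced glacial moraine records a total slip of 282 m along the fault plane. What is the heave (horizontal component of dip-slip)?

237 m

heave = dip-slip × cos(dip) = 282 m × cos(33°) = 237 m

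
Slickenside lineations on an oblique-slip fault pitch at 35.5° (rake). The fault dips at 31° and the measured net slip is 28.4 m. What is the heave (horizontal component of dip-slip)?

14.1 m

dip-slip = net slip × sin(rake) = 28.4 m × sin(35.5°) = 16.49 m
heave = dip-slip × cos(dip) = 16.49 × cos(31°) = 14.1 m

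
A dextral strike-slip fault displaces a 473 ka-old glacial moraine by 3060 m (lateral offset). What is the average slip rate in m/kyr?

6.47 m/kyr

rate = 3060 m / 473 ka = 0.00647 m/yr = 6.47 m/kyr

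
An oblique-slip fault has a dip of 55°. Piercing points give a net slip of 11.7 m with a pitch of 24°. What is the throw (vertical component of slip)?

3.90 m

dip-slip = net slip × sin(rake) = 11.7 m × sin(24°) = 4.759 m
throw = dip-slip × sin(dip) = 4.759 × sin(55°) = 3.90 m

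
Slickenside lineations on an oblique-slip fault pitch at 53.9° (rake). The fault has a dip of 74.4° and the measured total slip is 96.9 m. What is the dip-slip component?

dip-slip = net slip × sin(rake) = 96.9 m × sin(53.9°) = 78.3 m

78.3 m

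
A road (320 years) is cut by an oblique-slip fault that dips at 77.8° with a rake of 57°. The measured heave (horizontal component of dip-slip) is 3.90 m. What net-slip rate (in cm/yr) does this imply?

dip-slip = heave / cos(dip) = 3.90 / cos(77.8°) = 18.46 m
net slip = dip-slip / sin(rake) = 18.46 / sin(57°) = 22.01 m
rate = 22.01 m / 320 years = 0.0688 m/yr = 6.88 cm/yr

6.88 cm/yr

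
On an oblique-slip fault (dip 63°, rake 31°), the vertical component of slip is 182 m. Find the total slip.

dip-slip = throw / sin(dip) = 182 / sin(63°) = 204.3 m
net slip = dip-slip / sin(rake) = 204.3 / sin(31°) = 397 m

397 m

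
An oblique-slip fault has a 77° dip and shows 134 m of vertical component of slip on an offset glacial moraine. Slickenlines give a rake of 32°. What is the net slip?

260 m

dip-slip = throw / sin(dip) = 134 / sin(77°) = 137.5 m
net slip = dip-slip / sin(rake) = 137.5 / sin(32°) = 260 m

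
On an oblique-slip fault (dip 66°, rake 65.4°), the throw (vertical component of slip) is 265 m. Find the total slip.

319 m

dip-slip = throw / sin(dip) = 265 / sin(66°) = 290.1 m
net slip = dip-slip / sin(rake) = 290.1 / sin(65.4°) = 319 m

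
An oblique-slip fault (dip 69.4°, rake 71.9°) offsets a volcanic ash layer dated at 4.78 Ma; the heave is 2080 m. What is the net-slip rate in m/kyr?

1.30 m/kyr

dip-slip = heave / cos(dip) = 2080 / cos(69.4°) = 5912 m
net slip = dip-slip / sin(rake) = 5912 / sin(71.9°) = 6220 m
rate = 6220 m / 4.78 Ma = 0.00130 m/yr = 1.30 m/kyr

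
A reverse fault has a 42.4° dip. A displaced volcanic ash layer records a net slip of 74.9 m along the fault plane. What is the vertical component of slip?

50.5 m

throw = dip-slip × sin(dip) = 74.9 m × sin(42.4°) = 50.5 m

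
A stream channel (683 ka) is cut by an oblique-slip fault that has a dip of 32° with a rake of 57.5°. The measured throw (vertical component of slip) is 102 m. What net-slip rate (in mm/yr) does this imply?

dip-slip = throw / sin(dip) = 102 / sin(32°) = 192.5 m
net slip = dip-slip / sin(rake) = 192.5 / sin(57.5°) = 228.2 m
rate = 228.2 m / 683 ka = 0.000334 m/yr = 0.334 mm/yr

0.334 mm/yr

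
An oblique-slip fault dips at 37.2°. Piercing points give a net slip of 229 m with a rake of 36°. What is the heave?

107 m

dip-slip = net slip × sin(rake) = 229 m × sin(36°) = 134.6 m
heave = dip-slip × cos(dip) = 134.6 × cos(37.2°) = 107 m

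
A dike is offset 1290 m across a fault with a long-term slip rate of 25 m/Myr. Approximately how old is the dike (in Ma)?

age = offset / rate = 1290 m / (25 m/Myr) = 5.16e+07 yr = 51.6 Ma

51.6 Ma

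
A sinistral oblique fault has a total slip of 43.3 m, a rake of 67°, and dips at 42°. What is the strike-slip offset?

16.9 m

strike-slip = net slip × cos(rake) = 43.3 m × cos(67°) = 16.9 m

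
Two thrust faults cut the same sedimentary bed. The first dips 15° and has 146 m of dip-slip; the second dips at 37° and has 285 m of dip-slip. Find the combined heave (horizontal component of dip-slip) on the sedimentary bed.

heave_A = 146 × cos(15°) = 141 m
heave_B = 285 × cos(37°) = 227.6 m
total = 141 + 227.6 = 369 m

369 m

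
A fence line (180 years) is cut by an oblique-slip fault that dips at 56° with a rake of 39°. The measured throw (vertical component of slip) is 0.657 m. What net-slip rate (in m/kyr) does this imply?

dip-slip = throw / sin(dip) = 0.657 / sin(56°) = 0.7925 m
net slip = dip-slip / sin(rake) = 0.7925 / sin(39°) = 1.259 m
rate = 1.259 m / 180 years = 0.00700 m/yr = 7 m/kyr

7 m/kyr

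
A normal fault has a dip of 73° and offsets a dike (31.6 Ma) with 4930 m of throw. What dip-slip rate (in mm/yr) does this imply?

dip-slip = throw / sin(dip) = 4930 m / sin(73°) = 5155 m
rate = 5155 m / 31.6 Ma = 0.000163 m/yr = 0.163 mm/yr

0.163 mm/yr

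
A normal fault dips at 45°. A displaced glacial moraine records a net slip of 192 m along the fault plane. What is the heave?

heave = dip-slip × cos(dip) = 192 m × cos(45°) = 136 m

136 m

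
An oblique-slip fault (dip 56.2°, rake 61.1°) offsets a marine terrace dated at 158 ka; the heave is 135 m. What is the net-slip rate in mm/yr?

dip-slip = heave / cos(dip) = 135 / cos(56.2°) = 242.7 m
net slip = dip-slip / sin(rake) = 242.7 / sin(61.1°) = 277.2 m
rate = 277.2 m / 158 ka = 0.00175 m/yr = 1.75 mm/yr

1.75 mm/yr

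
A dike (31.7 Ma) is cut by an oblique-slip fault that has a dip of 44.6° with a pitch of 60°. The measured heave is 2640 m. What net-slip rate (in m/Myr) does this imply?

135 m/Myr

dip-slip = heave / cos(dip) = 2640 / cos(44.6°) = 3708 m
net slip = dip-slip / sin(rake) = 3708 / sin(60°) = 4281 m
rate = 4281 m / 31.7 Ma = 0.000135 m/yr = 135 m/Myr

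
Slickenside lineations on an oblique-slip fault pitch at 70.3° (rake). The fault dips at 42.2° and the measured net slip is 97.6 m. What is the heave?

dip-slip = net slip × sin(rake) = 97.6 m × sin(70.3°) = 91.89 m
heave = dip-slip × cos(dip) = 91.89 × cos(42.2°) = 68.1 m

68.1 m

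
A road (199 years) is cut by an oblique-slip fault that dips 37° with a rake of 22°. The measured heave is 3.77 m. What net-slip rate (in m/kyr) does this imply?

63.3 m/kyr

dip-slip = heave / cos(dip) = 3.77 / cos(37°) = 4.721 m
net slip = dip-slip / sin(rake) = 4.721 / sin(22°) = 12.60 m
rate = 12.60 m / 199 years = 0.0633 m/yr = 63.3 m/kyr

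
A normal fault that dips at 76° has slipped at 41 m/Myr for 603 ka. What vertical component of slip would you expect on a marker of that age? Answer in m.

dip-slip = rate × time = 41 m/Myr × 603 ka = 24.72 m
throw = dip-slip × sin(dip) = 24.72 × sin(76°) = 24 m

24 m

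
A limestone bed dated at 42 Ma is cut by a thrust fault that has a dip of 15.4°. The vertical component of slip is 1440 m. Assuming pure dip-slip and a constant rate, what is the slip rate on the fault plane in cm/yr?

dip-slip = throw / sin(dip) = 1440 m / sin(15.4°) = 5423 m
rate = 5423 m / 42 Ma = 0.000129 m/yr = 0.0129 cm/yr

0.0129 cm/yr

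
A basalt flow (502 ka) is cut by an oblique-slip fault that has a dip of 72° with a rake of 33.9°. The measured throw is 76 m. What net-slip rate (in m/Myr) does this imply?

285 m/Myr

dip-slip = throw / sin(dip) = 76 / sin(72°) = 79.91 m
net slip = dip-slip / sin(rake) = 79.91 / sin(33.9°) = 143.3 m
rate = 143.3 m / 502 ka = 0.000285 m/yr = 285 m/Myr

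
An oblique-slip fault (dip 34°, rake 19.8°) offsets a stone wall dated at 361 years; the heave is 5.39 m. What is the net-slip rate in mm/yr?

dip-slip = heave / cos(dip) = 5.39 / cos(34°) = 6.502 m
net slip = dip-slip / sin(rake) = 6.502 / sin(19.8°) = 19.19 m
rate = 19.19 m / 361 years = 0.0532 m/yr = 53.2 mm/yr

53.2 mm/yr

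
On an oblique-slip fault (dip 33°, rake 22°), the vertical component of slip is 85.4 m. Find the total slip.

419 m

dip-slip = throw / sin(dip) = 85.4 / sin(33°) = 156.8 m
net slip = dip-slip / sin(rake) = 156.8 / sin(22°) = 419 m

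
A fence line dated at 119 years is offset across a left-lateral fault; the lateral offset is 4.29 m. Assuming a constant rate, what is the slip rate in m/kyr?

rate = 4.29 m / 119 years = 0.0361 m/yr = 36.1 m/kyr

36.1 m/kyr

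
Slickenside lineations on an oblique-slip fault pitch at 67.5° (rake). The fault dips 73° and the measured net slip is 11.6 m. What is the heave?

dip-slip = net slip × sin(rake) = 11.6 m × sin(67.5°) = 10.72 m
heave = dip-slip × cos(dip) = 10.72 × cos(73°) = 3.13 m

3.13 m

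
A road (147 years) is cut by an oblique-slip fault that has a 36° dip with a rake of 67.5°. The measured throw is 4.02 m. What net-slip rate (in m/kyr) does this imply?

50.4 m/kyr

dip-slip = throw / sin(dip) = 4.02 / sin(36°) = 6.839 m
net slip = dip-slip / sin(rake) = 6.839 / sin(67.5°) = 7.403 m
rate = 7.403 m / 147 years = 0.0504 m/yr = 50.4 m/kyr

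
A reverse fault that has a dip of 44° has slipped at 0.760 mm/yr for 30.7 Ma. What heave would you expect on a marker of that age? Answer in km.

dip-slip = rate × time = 0.760 mm/yr × 30.7 Ma = 23330 m
heave = dip-slip × cos(dip) = 23330 × cos(44°) = 16800 m = 16.8 km

16.8 km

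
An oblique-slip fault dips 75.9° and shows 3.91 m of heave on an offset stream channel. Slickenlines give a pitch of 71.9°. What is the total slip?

dip-slip = heave / cos(dip) = 3.91 / cos(75.9°) = 16.05 m
net slip = dip-slip / sin(rake) = 16.05 / sin(71.9°) = 16.9 m

16.9 m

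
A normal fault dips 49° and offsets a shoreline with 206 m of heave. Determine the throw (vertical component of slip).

237 m

throw = heave × tan(dip) = 206 × tan(49°) = 237 m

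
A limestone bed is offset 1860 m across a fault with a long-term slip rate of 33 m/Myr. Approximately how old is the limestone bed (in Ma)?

56.4 Ma

age = offset / rate = 1860 m / (33 m/Myr) = 5.64e+07 yr = 56.4 Ma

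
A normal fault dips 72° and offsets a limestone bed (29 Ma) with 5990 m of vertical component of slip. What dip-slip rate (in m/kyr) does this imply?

0.217 m/kyr

dip-slip = throw / sin(dip) = 5990 m / sin(72°) = 6298 m
rate = 6298 m / 29 Ma = 0.000217 m/yr = 0.217 m/kyr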